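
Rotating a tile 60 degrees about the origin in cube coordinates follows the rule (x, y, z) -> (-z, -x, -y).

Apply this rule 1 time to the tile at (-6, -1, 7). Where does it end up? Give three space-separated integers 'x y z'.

Answer: -7 6 1

Derivation:
Start: (-6, -1, 7)
Step 1: (-6, -1, 7) -> (-(7), -(-6), -(-1)) = (-7, 6, 1)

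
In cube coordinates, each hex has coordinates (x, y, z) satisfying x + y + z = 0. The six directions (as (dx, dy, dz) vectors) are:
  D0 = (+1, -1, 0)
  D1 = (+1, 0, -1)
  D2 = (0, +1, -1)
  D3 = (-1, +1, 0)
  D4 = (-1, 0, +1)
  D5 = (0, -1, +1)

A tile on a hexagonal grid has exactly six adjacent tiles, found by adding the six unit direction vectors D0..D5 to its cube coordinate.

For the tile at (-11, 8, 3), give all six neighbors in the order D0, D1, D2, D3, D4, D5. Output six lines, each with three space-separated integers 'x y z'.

Answer: -10 7 3
-10 8 2
-11 9 2
-12 9 3
-12 8 4
-11 7 4

Derivation:
Center: (-11, 8, 3). Add each direction:
  D0: (-11, 8, 3) + (1, -1, 0) = (-10, 7, 3)
  D1: (-11, 8, 3) + (1, 0, -1) = (-10, 8, 2)
  D2: (-11, 8, 3) + (0, 1, -1) = (-11, 9, 2)
  D3: (-11, 8, 3) + (-1, 1, 0) = (-12, 9, 3)
  D4: (-11, 8, 3) + (-1, 0, 1) = (-12, 8, 4)
  D5: (-11, 8, 3) + (0, -1, 1) = (-11, 7, 4)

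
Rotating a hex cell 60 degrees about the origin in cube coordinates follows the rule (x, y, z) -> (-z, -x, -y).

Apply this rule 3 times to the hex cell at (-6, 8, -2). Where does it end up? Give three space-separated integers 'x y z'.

Start: (-6, 8, -2)
Step 1: (-6, 8, -2) -> (-(-2), -(-6), -(8)) = (2, 6, -8)
Step 2: (2, 6, -8) -> (-(-8), -(2), -(6)) = (8, -2, -6)
Step 3: (8, -2, -6) -> (-(-6), -(8), -(-2)) = (6, -8, 2)

Answer: 6 -8 2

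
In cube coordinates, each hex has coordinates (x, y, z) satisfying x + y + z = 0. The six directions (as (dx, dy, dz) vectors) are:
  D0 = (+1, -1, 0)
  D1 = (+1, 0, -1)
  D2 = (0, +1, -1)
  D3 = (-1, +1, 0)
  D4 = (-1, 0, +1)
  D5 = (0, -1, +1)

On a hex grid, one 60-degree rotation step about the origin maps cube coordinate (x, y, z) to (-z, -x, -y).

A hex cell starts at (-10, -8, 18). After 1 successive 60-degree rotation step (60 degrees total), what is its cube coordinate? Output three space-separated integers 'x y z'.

Answer: -18 10 8

Derivation:
Start: (-10, -8, 18)
Step 1: (-10, -8, 18) -> (-(18), -(-10), -(-8)) = (-18, 10, 8)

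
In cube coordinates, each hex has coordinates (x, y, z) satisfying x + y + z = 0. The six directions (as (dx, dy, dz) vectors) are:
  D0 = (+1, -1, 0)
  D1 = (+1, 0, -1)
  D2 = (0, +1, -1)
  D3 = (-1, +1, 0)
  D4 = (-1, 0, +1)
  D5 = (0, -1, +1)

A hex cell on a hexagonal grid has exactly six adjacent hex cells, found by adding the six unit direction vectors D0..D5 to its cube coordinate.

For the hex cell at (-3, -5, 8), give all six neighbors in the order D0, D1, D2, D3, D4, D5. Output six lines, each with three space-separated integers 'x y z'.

Answer: -2 -6 8
-2 -5 7
-3 -4 7
-4 -4 8
-4 -5 9
-3 -6 9

Derivation:
Center: (-3, -5, 8). Add each direction:
  D0: (-3, -5, 8) + (1, -1, 0) = (-2, -6, 8)
  D1: (-3, -5, 8) + (1, 0, -1) = (-2, -5, 7)
  D2: (-3, -5, 8) + (0, 1, -1) = (-3, -4, 7)
  D3: (-3, -5, 8) + (-1, 1, 0) = (-4, -4, 8)
  D4: (-3, -5, 8) + (-1, 0, 1) = (-4, -5, 9)
  D5: (-3, -5, 8) + (0, -1, 1) = (-3, -6, 9)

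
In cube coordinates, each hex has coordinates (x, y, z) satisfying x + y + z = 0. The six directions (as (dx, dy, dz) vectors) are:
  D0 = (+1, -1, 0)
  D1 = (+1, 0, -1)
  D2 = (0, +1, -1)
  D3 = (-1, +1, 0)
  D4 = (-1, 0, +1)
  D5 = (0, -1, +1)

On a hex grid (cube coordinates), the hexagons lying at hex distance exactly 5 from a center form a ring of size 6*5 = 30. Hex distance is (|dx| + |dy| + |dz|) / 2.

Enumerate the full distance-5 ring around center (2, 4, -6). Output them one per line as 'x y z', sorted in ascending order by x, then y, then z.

Walk ring at distance 5 from (2, 4, -6):
Start at center + D4*5 = (-3, 4, -1)
  hex 0: (-3, 4, -1)
  hex 1: (-2, 3, -1)
  hex 2: (-1, 2, -1)
  hex 3: (0, 1, -1)
  hex 4: (1, 0, -1)
  hex 5: (2, -1, -1)
  hex 6: (3, -1, -2)
  hex 7: (4, -1, -3)
  hex 8: (5, -1, -4)
  hex 9: (6, -1, -5)
  hex 10: (7, -1, -6)
  hex 11: (7, 0, -7)
  hex 12: (7, 1, -8)
  hex 13: (7, 2, -9)
  hex 14: (7, 3, -10)
  hex 15: (7, 4, -11)
  hex 16: (6, 5, -11)
  hex 17: (5, 6, -11)
  hex 18: (4, 7, -11)
  hex 19: (3, 8, -11)
  hex 20: (2, 9, -11)
  hex 21: (1, 9, -10)
  hex 22: (0, 9, -9)
  hex 23: (-1, 9, -8)
  hex 24: (-2, 9, -7)
  hex 25: (-3, 9, -6)
  hex 26: (-3, 8, -5)
  hex 27: (-3, 7, -4)
  hex 28: (-3, 6, -3)
  hex 29: (-3, 5, -2)
Sorted: 30 hexes.

Answer: -3 4 -1
-3 5 -2
-3 6 -3
-3 7 -4
-3 8 -5
-3 9 -6
-2 3 -1
-2 9 -7
-1 2 -1
-1 9 -8
0 1 -1
0 9 -9
1 0 -1
1 9 -10
2 -1 -1
2 9 -11
3 -1 -2
3 8 -11
4 -1 -3
4 7 -11
5 -1 -4
5 6 -11
6 -1 -5
6 5 -11
7 -1 -6
7 0 -7
7 1 -8
7 2 -9
7 3 -10
7 4 -11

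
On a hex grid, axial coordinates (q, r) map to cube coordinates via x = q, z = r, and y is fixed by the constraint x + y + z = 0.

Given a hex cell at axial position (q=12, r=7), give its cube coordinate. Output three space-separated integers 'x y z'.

Answer: 12 -19 7

Derivation:
x = q = 12
z = r = 7
y = -x - z = -(12) - (7) = -19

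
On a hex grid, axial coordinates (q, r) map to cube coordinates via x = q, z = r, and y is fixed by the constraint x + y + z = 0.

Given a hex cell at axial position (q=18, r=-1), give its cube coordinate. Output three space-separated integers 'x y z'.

x = q = 18
z = r = -1
y = -x - z = -(18) - (-1) = -17

Answer: 18 -17 -1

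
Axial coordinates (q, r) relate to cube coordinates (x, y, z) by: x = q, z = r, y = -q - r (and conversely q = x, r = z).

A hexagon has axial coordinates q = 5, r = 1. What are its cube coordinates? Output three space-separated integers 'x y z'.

x = q = 5
z = r = 1
y = -x - z = -(5) - (1) = -6

Answer: 5 -6 1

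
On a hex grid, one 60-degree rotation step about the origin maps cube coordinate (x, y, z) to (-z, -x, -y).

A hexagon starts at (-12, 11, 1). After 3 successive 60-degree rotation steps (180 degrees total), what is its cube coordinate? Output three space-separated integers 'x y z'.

Answer: 12 -11 -1

Derivation:
Start: (-12, 11, 1)
Step 1: (-12, 11, 1) -> (-(1), -(-12), -(11)) = (-1, 12, -11)
Step 2: (-1, 12, -11) -> (-(-11), -(-1), -(12)) = (11, 1, -12)
Step 3: (11, 1, -12) -> (-(-12), -(11), -(1)) = (12, -11, -1)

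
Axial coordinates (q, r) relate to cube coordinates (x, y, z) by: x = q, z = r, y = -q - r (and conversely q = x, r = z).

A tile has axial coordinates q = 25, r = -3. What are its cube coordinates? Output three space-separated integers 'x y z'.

x = q = 25
z = r = -3
y = -x - z = -(25) - (-3) = -22

Answer: 25 -22 -3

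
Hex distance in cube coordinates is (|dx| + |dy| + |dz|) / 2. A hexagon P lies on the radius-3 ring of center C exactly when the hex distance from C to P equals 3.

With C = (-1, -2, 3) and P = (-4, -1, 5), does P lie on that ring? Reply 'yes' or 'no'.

Answer: yes

Derivation:
|px - cx| = |-4 - (-1)| = 3
|py - cy| = |-1 - (-2)| = 1
|pz - cz| = |5 - 3| = 2
distance = (3+1+2)/2 = 6/2 = 3
radius = 3; distance == radius -> yes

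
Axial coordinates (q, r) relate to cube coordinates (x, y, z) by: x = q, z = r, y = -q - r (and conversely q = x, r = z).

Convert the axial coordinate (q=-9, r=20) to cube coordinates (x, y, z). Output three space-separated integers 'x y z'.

x = q = -9
z = r = 20
y = -x - z = -(-9) - (20) = -11

Answer: -9 -11 20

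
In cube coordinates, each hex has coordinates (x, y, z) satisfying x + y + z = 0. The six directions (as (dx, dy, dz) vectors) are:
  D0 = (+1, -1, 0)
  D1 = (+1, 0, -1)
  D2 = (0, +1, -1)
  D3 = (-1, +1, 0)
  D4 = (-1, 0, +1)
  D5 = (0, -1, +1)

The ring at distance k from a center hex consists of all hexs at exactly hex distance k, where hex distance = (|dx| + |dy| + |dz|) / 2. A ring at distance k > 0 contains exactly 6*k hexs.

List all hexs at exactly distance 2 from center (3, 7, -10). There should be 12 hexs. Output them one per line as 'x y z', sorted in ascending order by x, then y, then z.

Walk ring at distance 2 from (3, 7, -10):
Start at center + D4*2 = (1, 7, -8)
  hex 0: (1, 7, -8)
  hex 1: (2, 6, -8)
  hex 2: (3, 5, -8)
  hex 3: (4, 5, -9)
  hex 4: (5, 5, -10)
  hex 5: (5, 6, -11)
  hex 6: (5, 7, -12)
  hex 7: (4, 8, -12)
  hex 8: (3, 9, -12)
  hex 9: (2, 9, -11)
  hex 10: (1, 9, -10)
  hex 11: (1, 8, -9)
Sorted: 12 hexes.

Answer: 1 7 -8
1 8 -9
1 9 -10
2 6 -8
2 9 -11
3 5 -8
3 9 -12
4 5 -9
4 8 -12
5 5 -10
5 6 -11
5 7 -12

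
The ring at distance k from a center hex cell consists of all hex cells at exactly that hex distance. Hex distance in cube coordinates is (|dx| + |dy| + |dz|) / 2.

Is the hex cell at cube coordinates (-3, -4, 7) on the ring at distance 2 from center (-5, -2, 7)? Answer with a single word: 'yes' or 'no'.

|px - cx| = |-3 - (-5)| = 2
|py - cy| = |-4 - (-2)| = 2
|pz - cz| = |7 - 7| = 0
distance = (2+2+0)/2 = 4/2 = 2
radius = 2; distance == radius -> yes

Answer: yes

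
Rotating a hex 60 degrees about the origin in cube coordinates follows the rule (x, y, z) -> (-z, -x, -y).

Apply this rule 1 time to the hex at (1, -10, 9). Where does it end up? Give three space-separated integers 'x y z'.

Start: (1, -10, 9)
Step 1: (1, -10, 9) -> (-(9), -(1), -(-10)) = (-9, -1, 10)

Answer: -9 -1 10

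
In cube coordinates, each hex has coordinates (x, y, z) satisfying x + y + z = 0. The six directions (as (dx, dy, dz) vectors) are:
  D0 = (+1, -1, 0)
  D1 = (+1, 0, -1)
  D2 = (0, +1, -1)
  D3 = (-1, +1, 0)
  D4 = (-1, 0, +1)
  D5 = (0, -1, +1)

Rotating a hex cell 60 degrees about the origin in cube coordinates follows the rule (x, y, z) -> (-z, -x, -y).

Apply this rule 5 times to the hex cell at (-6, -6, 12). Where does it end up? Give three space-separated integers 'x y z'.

Answer: 6 -12 6

Derivation:
Start: (-6, -6, 12)
Step 1: (-6, -6, 12) -> (-(12), -(-6), -(-6)) = (-12, 6, 6)
Step 2: (-12, 6, 6) -> (-(6), -(-12), -(6)) = (-6, 12, -6)
Step 3: (-6, 12, -6) -> (-(-6), -(-6), -(12)) = (6, 6, -12)
Step 4: (6, 6, -12) -> (-(-12), -(6), -(6)) = (12, -6, -6)
Step 5: (12, -6, -6) -> (-(-6), -(12), -(-6)) = (6, -12, 6)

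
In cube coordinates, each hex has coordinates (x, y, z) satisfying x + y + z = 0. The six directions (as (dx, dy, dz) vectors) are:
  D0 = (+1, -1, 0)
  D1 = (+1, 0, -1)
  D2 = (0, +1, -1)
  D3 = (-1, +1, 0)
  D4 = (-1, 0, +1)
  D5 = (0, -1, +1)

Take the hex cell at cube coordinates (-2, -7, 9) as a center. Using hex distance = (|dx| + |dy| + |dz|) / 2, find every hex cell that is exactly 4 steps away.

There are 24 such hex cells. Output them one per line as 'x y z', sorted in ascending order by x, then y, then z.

Walk ring at distance 4 from (-2, -7, 9):
Start at center + D4*4 = (-6, -7, 13)
  hex 0: (-6, -7, 13)
  hex 1: (-5, -8, 13)
  hex 2: (-4, -9, 13)
  hex 3: (-3, -10, 13)
  hex 4: (-2, -11, 13)
  hex 5: (-1, -11, 12)
  hex 6: (0, -11, 11)
  hex 7: (1, -11, 10)
  hex 8: (2, -11, 9)
  hex 9: (2, -10, 8)
  hex 10: (2, -9, 7)
  hex 11: (2, -8, 6)
  hex 12: (2, -7, 5)
  hex 13: (1, -6, 5)
  hex 14: (0, -5, 5)
  hex 15: (-1, -4, 5)
  hex 16: (-2, -3, 5)
  hex 17: (-3, -3, 6)
  hex 18: (-4, -3, 7)
  hex 19: (-5, -3, 8)
  hex 20: (-6, -3, 9)
  hex 21: (-6, -4, 10)
  hex 22: (-6, -5, 11)
  hex 23: (-6, -6, 12)
Sorted: 24 hexes.

Answer: -6 -7 13
-6 -6 12
-6 -5 11
-6 -4 10
-6 -3 9
-5 -8 13
-5 -3 8
-4 -9 13
-4 -3 7
-3 -10 13
-3 -3 6
-2 -11 13
-2 -3 5
-1 -11 12
-1 -4 5
0 -11 11
0 -5 5
1 -11 10
1 -6 5
2 -11 9
2 -10 8
2 -9 7
2 -8 6
2 -7 5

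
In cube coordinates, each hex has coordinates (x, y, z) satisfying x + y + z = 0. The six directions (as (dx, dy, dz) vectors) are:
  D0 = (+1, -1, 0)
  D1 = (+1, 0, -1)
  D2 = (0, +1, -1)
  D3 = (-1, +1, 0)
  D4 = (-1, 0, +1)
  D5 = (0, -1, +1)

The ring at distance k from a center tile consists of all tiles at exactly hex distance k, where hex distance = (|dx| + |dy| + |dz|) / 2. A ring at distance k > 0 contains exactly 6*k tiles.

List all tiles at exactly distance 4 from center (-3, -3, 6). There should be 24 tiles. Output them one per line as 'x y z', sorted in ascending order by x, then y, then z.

Answer: -7 -3 10
-7 -2 9
-7 -1 8
-7 0 7
-7 1 6
-6 -4 10
-6 1 5
-5 -5 10
-5 1 4
-4 -6 10
-4 1 3
-3 -7 10
-3 1 2
-2 -7 9
-2 0 2
-1 -7 8
-1 -1 2
0 -7 7
0 -2 2
1 -7 6
1 -6 5
1 -5 4
1 -4 3
1 -3 2

Derivation:
Walk ring at distance 4 from (-3, -3, 6):
Start at center + D4*4 = (-7, -3, 10)
  hex 0: (-7, -3, 10)
  hex 1: (-6, -4, 10)
  hex 2: (-5, -5, 10)
  hex 3: (-4, -6, 10)
  hex 4: (-3, -7, 10)
  hex 5: (-2, -7, 9)
  hex 6: (-1, -7, 8)
  hex 7: (0, -7, 7)
  hex 8: (1, -7, 6)
  hex 9: (1, -6, 5)
  hex 10: (1, -5, 4)
  hex 11: (1, -4, 3)
  hex 12: (1, -3, 2)
  hex 13: (0, -2, 2)
  hex 14: (-1, -1, 2)
  hex 15: (-2, 0, 2)
  hex 16: (-3, 1, 2)
  hex 17: (-4, 1, 3)
  hex 18: (-5, 1, 4)
  hex 19: (-6, 1, 5)
  hex 20: (-7, 1, 6)
  hex 21: (-7, 0, 7)
  hex 22: (-7, -1, 8)
  hex 23: (-7, -2, 9)
Sorted: 24 hexes.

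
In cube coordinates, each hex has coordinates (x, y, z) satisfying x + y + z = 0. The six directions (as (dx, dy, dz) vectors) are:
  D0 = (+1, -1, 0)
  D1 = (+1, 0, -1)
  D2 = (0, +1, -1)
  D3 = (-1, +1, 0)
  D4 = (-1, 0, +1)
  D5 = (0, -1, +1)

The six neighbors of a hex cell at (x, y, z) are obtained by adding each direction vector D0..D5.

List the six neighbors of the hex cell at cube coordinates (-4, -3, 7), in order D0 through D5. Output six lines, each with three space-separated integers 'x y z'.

Center: (-4, -3, 7). Add each direction:
  D0: (-4, -3, 7) + (1, -1, 0) = (-3, -4, 7)
  D1: (-4, -3, 7) + (1, 0, -1) = (-3, -3, 6)
  D2: (-4, -3, 7) + (0, 1, -1) = (-4, -2, 6)
  D3: (-4, -3, 7) + (-1, 1, 0) = (-5, -2, 7)
  D4: (-4, -3, 7) + (-1, 0, 1) = (-5, -3, 8)
  D5: (-4, -3, 7) + (0, -1, 1) = (-4, -4, 8)

Answer: -3 -4 7
-3 -3 6
-4 -2 6
-5 -2 7
-5 -3 8
-4 -4 8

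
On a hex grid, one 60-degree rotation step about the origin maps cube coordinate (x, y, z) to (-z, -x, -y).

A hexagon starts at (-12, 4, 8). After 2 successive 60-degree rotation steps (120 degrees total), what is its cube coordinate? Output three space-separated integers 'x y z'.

Answer: 4 8 -12

Derivation:
Start: (-12, 4, 8)
Step 1: (-12, 4, 8) -> (-(8), -(-12), -(4)) = (-8, 12, -4)
Step 2: (-8, 12, -4) -> (-(-4), -(-8), -(12)) = (4, 8, -12)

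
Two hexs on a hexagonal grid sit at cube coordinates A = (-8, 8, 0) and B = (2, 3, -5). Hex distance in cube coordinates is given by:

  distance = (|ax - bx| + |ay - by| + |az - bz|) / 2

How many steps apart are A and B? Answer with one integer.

Answer: 10

Derivation:
|ax - bx| = |-8 - 2| = 10
|ay - by| = |8 - 3| = 5
|az - bz| = |0 - (-5)| = 5
distance = (10 + 5 + 5) / 2 = 20 / 2 = 10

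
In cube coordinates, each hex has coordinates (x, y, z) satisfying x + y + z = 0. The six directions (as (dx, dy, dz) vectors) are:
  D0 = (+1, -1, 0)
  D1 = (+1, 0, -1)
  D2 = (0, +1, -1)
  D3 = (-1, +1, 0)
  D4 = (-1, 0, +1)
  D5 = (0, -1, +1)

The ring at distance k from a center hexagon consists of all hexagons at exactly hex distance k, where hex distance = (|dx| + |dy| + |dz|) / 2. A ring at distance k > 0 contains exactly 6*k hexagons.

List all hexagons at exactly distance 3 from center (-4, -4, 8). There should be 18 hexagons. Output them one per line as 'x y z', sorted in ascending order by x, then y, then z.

Answer: -7 -4 11
-7 -3 10
-7 -2 9
-7 -1 8
-6 -5 11
-6 -1 7
-5 -6 11
-5 -1 6
-4 -7 11
-4 -1 5
-3 -7 10
-3 -2 5
-2 -7 9
-2 -3 5
-1 -7 8
-1 -6 7
-1 -5 6
-1 -4 5

Derivation:
Walk ring at distance 3 from (-4, -4, 8):
Start at center + D4*3 = (-7, -4, 11)
  hex 0: (-7, -4, 11)
  hex 1: (-6, -5, 11)
  hex 2: (-5, -6, 11)
  hex 3: (-4, -7, 11)
  hex 4: (-3, -7, 10)
  hex 5: (-2, -7, 9)
  hex 6: (-1, -7, 8)
  hex 7: (-1, -6, 7)
  hex 8: (-1, -5, 6)
  hex 9: (-1, -4, 5)
  hex 10: (-2, -3, 5)
  hex 11: (-3, -2, 5)
  hex 12: (-4, -1, 5)
  hex 13: (-5, -1, 6)
  hex 14: (-6, -1, 7)
  hex 15: (-7, -1, 8)
  hex 16: (-7, -2, 9)
  hex 17: (-7, -3, 10)
Sorted: 18 hexes.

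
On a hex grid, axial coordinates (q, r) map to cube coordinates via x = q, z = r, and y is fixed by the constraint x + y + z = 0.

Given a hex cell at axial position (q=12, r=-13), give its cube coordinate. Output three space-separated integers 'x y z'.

Answer: 12 1 -13

Derivation:
x = q = 12
z = r = -13
y = -x - z = -(12) - (-13) = 1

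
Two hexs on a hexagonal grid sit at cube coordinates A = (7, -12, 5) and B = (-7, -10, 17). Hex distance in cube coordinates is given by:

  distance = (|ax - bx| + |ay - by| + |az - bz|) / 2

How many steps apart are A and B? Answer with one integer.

Answer: 14

Derivation:
|ax - bx| = |7 - (-7)| = 14
|ay - by| = |-12 - (-10)| = 2
|az - bz| = |5 - 17| = 12
distance = (14 + 2 + 12) / 2 = 28 / 2 = 14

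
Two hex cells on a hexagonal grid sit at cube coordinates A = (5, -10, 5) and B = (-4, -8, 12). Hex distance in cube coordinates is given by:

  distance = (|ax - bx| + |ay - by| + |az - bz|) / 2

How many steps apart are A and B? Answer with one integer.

|ax - bx| = |5 - (-4)| = 9
|ay - by| = |-10 - (-8)| = 2
|az - bz| = |5 - 12| = 7
distance = (9 + 2 + 7) / 2 = 18 / 2 = 9

Answer: 9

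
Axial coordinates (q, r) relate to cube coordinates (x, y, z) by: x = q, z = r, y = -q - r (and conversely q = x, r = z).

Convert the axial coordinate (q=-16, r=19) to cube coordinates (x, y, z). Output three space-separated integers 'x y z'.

x = q = -16
z = r = 19
y = -x - z = -(-16) - (19) = -3

Answer: -16 -3 19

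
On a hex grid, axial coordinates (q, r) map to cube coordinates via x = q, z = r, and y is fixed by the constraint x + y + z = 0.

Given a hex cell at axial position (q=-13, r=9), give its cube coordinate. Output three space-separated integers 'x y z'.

x = q = -13
z = r = 9
y = -x - z = -(-13) - (9) = 4

Answer: -13 4 9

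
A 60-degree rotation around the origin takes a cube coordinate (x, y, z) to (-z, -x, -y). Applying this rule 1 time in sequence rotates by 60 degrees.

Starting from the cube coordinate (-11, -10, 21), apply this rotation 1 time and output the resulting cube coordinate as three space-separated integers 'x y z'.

Start: (-11, -10, 21)
Step 1: (-11, -10, 21) -> (-(21), -(-11), -(-10)) = (-21, 11, 10)

Answer: -21 11 10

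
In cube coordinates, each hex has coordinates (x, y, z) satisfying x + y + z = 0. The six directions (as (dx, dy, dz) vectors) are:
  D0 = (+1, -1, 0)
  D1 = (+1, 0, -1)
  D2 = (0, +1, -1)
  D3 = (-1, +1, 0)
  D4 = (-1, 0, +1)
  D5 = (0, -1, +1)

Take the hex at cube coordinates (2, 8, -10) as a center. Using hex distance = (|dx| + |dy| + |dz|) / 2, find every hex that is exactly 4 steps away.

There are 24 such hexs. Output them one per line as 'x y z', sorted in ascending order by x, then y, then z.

Answer: -2 8 -6
-2 9 -7
-2 10 -8
-2 11 -9
-2 12 -10
-1 7 -6
-1 12 -11
0 6 -6
0 12 -12
1 5 -6
1 12 -13
2 4 -6
2 12 -14
3 4 -7
3 11 -14
4 4 -8
4 10 -14
5 4 -9
5 9 -14
6 4 -10
6 5 -11
6 6 -12
6 7 -13
6 8 -14

Derivation:
Walk ring at distance 4 from (2, 8, -10):
Start at center + D4*4 = (-2, 8, -6)
  hex 0: (-2, 8, -6)
  hex 1: (-1, 7, -6)
  hex 2: (0, 6, -6)
  hex 3: (1, 5, -6)
  hex 4: (2, 4, -6)
  hex 5: (3, 4, -7)
  hex 6: (4, 4, -8)
  hex 7: (5, 4, -9)
  hex 8: (6, 4, -10)
  hex 9: (6, 5, -11)
  hex 10: (6, 6, -12)
  hex 11: (6, 7, -13)
  hex 12: (6, 8, -14)
  hex 13: (5, 9, -14)
  hex 14: (4, 10, -14)
  hex 15: (3, 11, -14)
  hex 16: (2, 12, -14)
  hex 17: (1, 12, -13)
  hex 18: (0, 12, -12)
  hex 19: (-1, 12, -11)
  hex 20: (-2, 12, -10)
  hex 21: (-2, 11, -9)
  hex 22: (-2, 10, -8)
  hex 23: (-2, 9, -7)
Sorted: 24 hexes.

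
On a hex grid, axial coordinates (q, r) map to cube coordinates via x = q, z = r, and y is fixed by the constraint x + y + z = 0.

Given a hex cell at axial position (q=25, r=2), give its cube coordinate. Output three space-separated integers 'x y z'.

Answer: 25 -27 2

Derivation:
x = q = 25
z = r = 2
y = -x - z = -(25) - (2) = -27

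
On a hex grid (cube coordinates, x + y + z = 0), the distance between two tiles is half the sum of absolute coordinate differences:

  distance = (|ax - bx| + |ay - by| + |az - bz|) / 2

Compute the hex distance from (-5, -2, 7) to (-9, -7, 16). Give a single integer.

Answer: 9

Derivation:
|ax - bx| = |-5 - (-9)| = 4
|ay - by| = |-2 - (-7)| = 5
|az - bz| = |7 - 16| = 9
distance = (4 + 5 + 9) / 2 = 18 / 2 = 9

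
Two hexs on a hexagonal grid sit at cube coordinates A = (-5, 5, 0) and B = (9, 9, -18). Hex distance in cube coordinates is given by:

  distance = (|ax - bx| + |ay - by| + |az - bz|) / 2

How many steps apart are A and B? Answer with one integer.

Answer: 18

Derivation:
|ax - bx| = |-5 - 9| = 14
|ay - by| = |5 - 9| = 4
|az - bz| = |0 - (-18)| = 18
distance = (14 + 4 + 18) / 2 = 36 / 2 = 18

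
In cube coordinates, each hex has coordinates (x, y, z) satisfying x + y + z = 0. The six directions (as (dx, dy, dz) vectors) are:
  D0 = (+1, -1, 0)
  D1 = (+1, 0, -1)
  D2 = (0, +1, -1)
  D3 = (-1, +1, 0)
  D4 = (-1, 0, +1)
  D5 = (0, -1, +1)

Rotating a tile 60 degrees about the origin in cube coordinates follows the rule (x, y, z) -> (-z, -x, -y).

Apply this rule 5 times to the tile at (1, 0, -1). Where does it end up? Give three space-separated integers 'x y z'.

Start: (1, 0, -1)
Step 1: (1, 0, -1) -> (-(-1), -(1), -(0)) = (1, -1, 0)
Step 2: (1, -1, 0) -> (-(0), -(1), -(-1)) = (0, -1, 1)
Step 3: (0, -1, 1) -> (-(1), -(0), -(-1)) = (-1, 0, 1)
Step 4: (-1, 0, 1) -> (-(1), -(-1), -(0)) = (-1, 1, 0)
Step 5: (-1, 1, 0) -> (-(0), -(-1), -(1)) = (0, 1, -1)

Answer: 0 1 -1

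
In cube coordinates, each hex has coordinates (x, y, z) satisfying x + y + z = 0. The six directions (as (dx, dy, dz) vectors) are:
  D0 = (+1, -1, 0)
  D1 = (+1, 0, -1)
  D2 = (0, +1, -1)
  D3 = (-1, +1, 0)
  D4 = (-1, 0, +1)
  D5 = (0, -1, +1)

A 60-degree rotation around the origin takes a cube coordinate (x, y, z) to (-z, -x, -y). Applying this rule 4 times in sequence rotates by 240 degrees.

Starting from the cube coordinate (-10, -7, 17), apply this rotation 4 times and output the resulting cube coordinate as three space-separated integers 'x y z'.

Answer: 17 -10 -7

Derivation:
Start: (-10, -7, 17)
Step 1: (-10, -7, 17) -> (-(17), -(-10), -(-7)) = (-17, 10, 7)
Step 2: (-17, 10, 7) -> (-(7), -(-17), -(10)) = (-7, 17, -10)
Step 3: (-7, 17, -10) -> (-(-10), -(-7), -(17)) = (10, 7, -17)
Step 4: (10, 7, -17) -> (-(-17), -(10), -(7)) = (17, -10, -7)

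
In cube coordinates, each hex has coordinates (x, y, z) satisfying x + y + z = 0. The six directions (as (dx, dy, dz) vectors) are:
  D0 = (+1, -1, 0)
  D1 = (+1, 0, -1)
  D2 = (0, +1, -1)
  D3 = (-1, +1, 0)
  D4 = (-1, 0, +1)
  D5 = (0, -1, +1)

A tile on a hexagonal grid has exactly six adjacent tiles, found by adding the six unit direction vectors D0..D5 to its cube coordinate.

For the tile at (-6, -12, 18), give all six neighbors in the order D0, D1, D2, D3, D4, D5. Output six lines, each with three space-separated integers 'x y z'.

Center: (-6, -12, 18). Add each direction:
  D0: (-6, -12, 18) + (1, -1, 0) = (-5, -13, 18)
  D1: (-6, -12, 18) + (1, 0, -1) = (-5, -12, 17)
  D2: (-6, -12, 18) + (0, 1, -1) = (-6, -11, 17)
  D3: (-6, -12, 18) + (-1, 1, 0) = (-7, -11, 18)
  D4: (-6, -12, 18) + (-1, 0, 1) = (-7, -12, 19)
  D5: (-6, -12, 18) + (0, -1, 1) = (-6, -13, 19)

Answer: -5 -13 18
-5 -12 17
-6 -11 17
-7 -11 18
-7 -12 19
-6 -13 19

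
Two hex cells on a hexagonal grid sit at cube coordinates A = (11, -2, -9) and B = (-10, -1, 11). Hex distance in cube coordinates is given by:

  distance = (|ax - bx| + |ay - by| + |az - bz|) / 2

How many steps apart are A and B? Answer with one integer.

Answer: 21

Derivation:
|ax - bx| = |11 - (-10)| = 21
|ay - by| = |-2 - (-1)| = 1
|az - bz| = |-9 - 11| = 20
distance = (21 + 1 + 20) / 2 = 42 / 2 = 21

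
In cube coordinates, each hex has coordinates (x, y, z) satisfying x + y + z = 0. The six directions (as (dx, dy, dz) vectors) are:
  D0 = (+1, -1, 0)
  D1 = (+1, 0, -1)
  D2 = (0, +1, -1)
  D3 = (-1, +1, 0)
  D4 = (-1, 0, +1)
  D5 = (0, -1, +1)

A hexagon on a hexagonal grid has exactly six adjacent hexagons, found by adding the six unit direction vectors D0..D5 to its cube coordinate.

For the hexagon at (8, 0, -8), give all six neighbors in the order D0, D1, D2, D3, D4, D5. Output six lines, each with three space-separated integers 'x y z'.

Answer: 9 -1 -8
9 0 -9
8 1 -9
7 1 -8
7 0 -7
8 -1 -7

Derivation:
Center: (8, 0, -8). Add each direction:
  D0: (8, 0, -8) + (1, -1, 0) = (9, -1, -8)
  D1: (8, 0, -8) + (1, 0, -1) = (9, 0, -9)
  D2: (8, 0, -8) + (0, 1, -1) = (8, 1, -9)
  D3: (8, 0, -8) + (-1, 1, 0) = (7, 1, -8)
  D4: (8, 0, -8) + (-1, 0, 1) = (7, 0, -7)
  D5: (8, 0, -8) + (0, -1, 1) = (8, -1, -7)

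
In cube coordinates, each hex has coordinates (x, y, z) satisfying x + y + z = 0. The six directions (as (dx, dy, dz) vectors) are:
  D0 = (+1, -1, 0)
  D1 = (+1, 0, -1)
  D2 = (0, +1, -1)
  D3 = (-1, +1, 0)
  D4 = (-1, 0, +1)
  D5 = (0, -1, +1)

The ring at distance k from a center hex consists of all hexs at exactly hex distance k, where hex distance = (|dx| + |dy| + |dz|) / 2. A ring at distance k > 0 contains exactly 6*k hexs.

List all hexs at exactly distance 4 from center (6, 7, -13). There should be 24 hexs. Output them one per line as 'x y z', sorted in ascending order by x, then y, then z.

Walk ring at distance 4 from (6, 7, -13):
Start at center + D4*4 = (2, 7, -9)
  hex 0: (2, 7, -9)
  hex 1: (3, 6, -9)
  hex 2: (4, 5, -9)
  hex 3: (5, 4, -9)
  hex 4: (6, 3, -9)
  hex 5: (7, 3, -10)
  hex 6: (8, 3, -11)
  hex 7: (9, 3, -12)
  hex 8: (10, 3, -13)
  hex 9: (10, 4, -14)
  hex 10: (10, 5, -15)
  hex 11: (10, 6, -16)
  hex 12: (10, 7, -17)
  hex 13: (9, 8, -17)
  hex 14: (8, 9, -17)
  hex 15: (7, 10, -17)
  hex 16: (6, 11, -17)
  hex 17: (5, 11, -16)
  hex 18: (4, 11, -15)
  hex 19: (3, 11, -14)
  hex 20: (2, 11, -13)
  hex 21: (2, 10, -12)
  hex 22: (2, 9, -11)
  hex 23: (2, 8, -10)
Sorted: 24 hexes.

Answer: 2 7 -9
2 8 -10
2 9 -11
2 10 -12
2 11 -13
3 6 -9
3 11 -14
4 5 -9
4 11 -15
5 4 -9
5 11 -16
6 3 -9
6 11 -17
7 3 -10
7 10 -17
8 3 -11
8 9 -17
9 3 -12
9 8 -17
10 3 -13
10 4 -14
10 5 -15
10 6 -16
10 7 -17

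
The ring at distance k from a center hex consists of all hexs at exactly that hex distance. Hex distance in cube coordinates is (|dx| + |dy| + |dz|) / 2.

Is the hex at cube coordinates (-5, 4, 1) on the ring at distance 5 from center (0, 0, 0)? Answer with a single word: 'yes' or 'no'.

|px - cx| = |-5 - 0| = 5
|py - cy| = |4 - 0| = 4
|pz - cz| = |1 - 0| = 1
distance = (5+4+1)/2 = 10/2 = 5
radius = 5; distance == radius -> yes

Answer: yes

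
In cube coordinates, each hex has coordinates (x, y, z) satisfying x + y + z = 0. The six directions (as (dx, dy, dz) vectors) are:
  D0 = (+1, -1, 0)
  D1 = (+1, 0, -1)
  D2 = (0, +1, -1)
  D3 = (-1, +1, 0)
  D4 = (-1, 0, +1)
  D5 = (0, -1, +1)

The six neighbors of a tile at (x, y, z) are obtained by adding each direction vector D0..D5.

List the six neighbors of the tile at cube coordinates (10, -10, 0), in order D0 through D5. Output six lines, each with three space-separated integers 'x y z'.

Answer: 11 -11 0
11 -10 -1
10 -9 -1
9 -9 0
9 -10 1
10 -11 1

Derivation:
Center: (10, -10, 0). Add each direction:
  D0: (10, -10, 0) + (1, -1, 0) = (11, -11, 0)
  D1: (10, -10, 0) + (1, 0, -1) = (11, -10, -1)
  D2: (10, -10, 0) + (0, 1, -1) = (10, -9, -1)
  D3: (10, -10, 0) + (-1, 1, 0) = (9, -9, 0)
  D4: (10, -10, 0) + (-1, 0, 1) = (9, -10, 1)
  D5: (10, -10, 0) + (0, -1, 1) = (10, -11, 1)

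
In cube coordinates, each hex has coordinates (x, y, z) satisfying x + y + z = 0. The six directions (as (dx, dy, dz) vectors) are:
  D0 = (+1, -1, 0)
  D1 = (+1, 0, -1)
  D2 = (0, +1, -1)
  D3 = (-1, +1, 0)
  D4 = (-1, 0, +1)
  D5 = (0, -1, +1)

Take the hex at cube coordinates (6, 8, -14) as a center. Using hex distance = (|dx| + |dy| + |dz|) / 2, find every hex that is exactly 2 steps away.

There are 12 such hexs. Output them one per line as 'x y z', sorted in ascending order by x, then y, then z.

Answer: 4 8 -12
4 9 -13
4 10 -14
5 7 -12
5 10 -15
6 6 -12
6 10 -16
7 6 -13
7 9 -16
8 6 -14
8 7 -15
8 8 -16

Derivation:
Walk ring at distance 2 from (6, 8, -14):
Start at center + D4*2 = (4, 8, -12)
  hex 0: (4, 8, -12)
  hex 1: (5, 7, -12)
  hex 2: (6, 6, -12)
  hex 3: (7, 6, -13)
  hex 4: (8, 6, -14)
  hex 5: (8, 7, -15)
  hex 6: (8, 8, -16)
  hex 7: (7, 9, -16)
  hex 8: (6, 10, -16)
  hex 9: (5, 10, -15)
  hex 10: (4, 10, -14)
  hex 11: (4, 9, -13)
Sorted: 12 hexes.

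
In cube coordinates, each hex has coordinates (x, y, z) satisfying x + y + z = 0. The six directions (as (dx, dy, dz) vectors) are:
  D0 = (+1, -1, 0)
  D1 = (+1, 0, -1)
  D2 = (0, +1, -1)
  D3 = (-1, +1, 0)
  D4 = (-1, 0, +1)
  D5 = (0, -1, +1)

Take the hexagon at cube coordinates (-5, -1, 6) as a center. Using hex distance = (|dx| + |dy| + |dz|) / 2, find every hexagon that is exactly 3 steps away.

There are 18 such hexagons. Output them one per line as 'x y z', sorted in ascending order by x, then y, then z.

Answer: -8 -1 9
-8 0 8
-8 1 7
-8 2 6
-7 -2 9
-7 2 5
-6 -3 9
-6 2 4
-5 -4 9
-5 2 3
-4 -4 8
-4 1 3
-3 -4 7
-3 0 3
-2 -4 6
-2 -3 5
-2 -2 4
-2 -1 3

Derivation:
Walk ring at distance 3 from (-5, -1, 6):
Start at center + D4*3 = (-8, -1, 9)
  hex 0: (-8, -1, 9)
  hex 1: (-7, -2, 9)
  hex 2: (-6, -3, 9)
  hex 3: (-5, -4, 9)
  hex 4: (-4, -4, 8)
  hex 5: (-3, -4, 7)
  hex 6: (-2, -4, 6)
  hex 7: (-2, -3, 5)
  hex 8: (-2, -2, 4)
  hex 9: (-2, -1, 3)
  hex 10: (-3, 0, 3)
  hex 11: (-4, 1, 3)
  hex 12: (-5, 2, 3)
  hex 13: (-6, 2, 4)
  hex 14: (-7, 2, 5)
  hex 15: (-8, 2, 6)
  hex 16: (-8, 1, 7)
  hex 17: (-8, 0, 8)
Sorted: 18 hexes.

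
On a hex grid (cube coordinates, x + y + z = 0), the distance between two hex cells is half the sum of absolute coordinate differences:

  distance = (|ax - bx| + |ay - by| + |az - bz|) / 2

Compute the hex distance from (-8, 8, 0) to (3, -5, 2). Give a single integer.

Answer: 13

Derivation:
|ax - bx| = |-8 - 3| = 11
|ay - by| = |8 - (-5)| = 13
|az - bz| = |0 - 2| = 2
distance = (11 + 13 + 2) / 2 = 26 / 2 = 13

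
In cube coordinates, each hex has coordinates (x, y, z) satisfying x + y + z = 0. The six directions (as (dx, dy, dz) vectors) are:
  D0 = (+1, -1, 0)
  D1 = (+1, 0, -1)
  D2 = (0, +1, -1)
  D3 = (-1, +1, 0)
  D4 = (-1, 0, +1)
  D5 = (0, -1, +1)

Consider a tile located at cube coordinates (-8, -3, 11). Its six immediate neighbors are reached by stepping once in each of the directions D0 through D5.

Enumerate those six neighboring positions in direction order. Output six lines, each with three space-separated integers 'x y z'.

Center: (-8, -3, 11). Add each direction:
  D0: (-8, -3, 11) + (1, -1, 0) = (-7, -4, 11)
  D1: (-8, -3, 11) + (1, 0, -1) = (-7, -3, 10)
  D2: (-8, -3, 11) + (0, 1, -1) = (-8, -2, 10)
  D3: (-8, -3, 11) + (-1, 1, 0) = (-9, -2, 11)
  D4: (-8, -3, 11) + (-1, 0, 1) = (-9, -3, 12)
  D5: (-8, -3, 11) + (0, -1, 1) = (-8, -4, 12)

Answer: -7 -4 11
-7 -3 10
-8 -2 10
-9 -2 11
-9 -3 12
-8 -4 12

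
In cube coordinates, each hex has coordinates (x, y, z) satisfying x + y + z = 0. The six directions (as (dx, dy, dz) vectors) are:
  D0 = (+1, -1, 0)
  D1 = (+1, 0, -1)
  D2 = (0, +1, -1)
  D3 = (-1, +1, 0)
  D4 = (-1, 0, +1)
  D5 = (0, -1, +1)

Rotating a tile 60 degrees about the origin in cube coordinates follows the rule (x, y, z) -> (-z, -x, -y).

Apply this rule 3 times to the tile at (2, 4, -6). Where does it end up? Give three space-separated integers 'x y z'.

Answer: -2 -4 6

Derivation:
Start: (2, 4, -6)
Step 1: (2, 4, -6) -> (-(-6), -(2), -(4)) = (6, -2, -4)
Step 2: (6, -2, -4) -> (-(-4), -(6), -(-2)) = (4, -6, 2)
Step 3: (4, -6, 2) -> (-(2), -(4), -(-6)) = (-2, -4, 6)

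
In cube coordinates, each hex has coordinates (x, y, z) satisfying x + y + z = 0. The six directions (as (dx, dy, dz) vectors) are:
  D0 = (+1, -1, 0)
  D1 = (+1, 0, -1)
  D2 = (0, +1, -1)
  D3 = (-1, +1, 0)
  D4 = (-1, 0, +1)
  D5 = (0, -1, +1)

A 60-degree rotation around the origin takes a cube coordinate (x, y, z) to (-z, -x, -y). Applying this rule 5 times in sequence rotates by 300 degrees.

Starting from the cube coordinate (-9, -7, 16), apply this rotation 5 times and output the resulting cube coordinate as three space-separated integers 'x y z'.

Answer: 7 -16 9

Derivation:
Start: (-9, -7, 16)
Step 1: (-9, -7, 16) -> (-(16), -(-9), -(-7)) = (-16, 9, 7)
Step 2: (-16, 9, 7) -> (-(7), -(-16), -(9)) = (-7, 16, -9)
Step 3: (-7, 16, -9) -> (-(-9), -(-7), -(16)) = (9, 7, -16)
Step 4: (9, 7, -16) -> (-(-16), -(9), -(7)) = (16, -9, -7)
Step 5: (16, -9, -7) -> (-(-7), -(16), -(-9)) = (7, -16, 9)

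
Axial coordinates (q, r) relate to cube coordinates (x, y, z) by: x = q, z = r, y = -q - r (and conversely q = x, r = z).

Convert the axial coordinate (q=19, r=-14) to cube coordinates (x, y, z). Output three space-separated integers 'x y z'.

Answer: 19 -5 -14

Derivation:
x = q = 19
z = r = -14
y = -x - z = -(19) - (-14) = -5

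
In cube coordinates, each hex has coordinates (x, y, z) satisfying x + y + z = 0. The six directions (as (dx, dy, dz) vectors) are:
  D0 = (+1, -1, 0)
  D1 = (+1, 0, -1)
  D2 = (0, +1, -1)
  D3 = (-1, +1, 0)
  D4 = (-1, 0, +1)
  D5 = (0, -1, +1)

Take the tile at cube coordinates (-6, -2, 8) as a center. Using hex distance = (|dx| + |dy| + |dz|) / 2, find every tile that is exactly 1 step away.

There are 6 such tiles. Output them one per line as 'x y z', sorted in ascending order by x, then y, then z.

Walk ring at distance 1 from (-6, -2, 8):
Start at center + D4*1 = (-7, -2, 9)
  hex 0: (-7, -2, 9)
  hex 1: (-6, -3, 9)
  hex 2: (-5, -3, 8)
  hex 3: (-5, -2, 7)
  hex 4: (-6, -1, 7)
  hex 5: (-7, -1, 8)
Sorted: 6 hexes.

Answer: -7 -2 9
-7 -1 8
-6 -3 9
-6 -1 7
-5 -3 8
-5 -2 7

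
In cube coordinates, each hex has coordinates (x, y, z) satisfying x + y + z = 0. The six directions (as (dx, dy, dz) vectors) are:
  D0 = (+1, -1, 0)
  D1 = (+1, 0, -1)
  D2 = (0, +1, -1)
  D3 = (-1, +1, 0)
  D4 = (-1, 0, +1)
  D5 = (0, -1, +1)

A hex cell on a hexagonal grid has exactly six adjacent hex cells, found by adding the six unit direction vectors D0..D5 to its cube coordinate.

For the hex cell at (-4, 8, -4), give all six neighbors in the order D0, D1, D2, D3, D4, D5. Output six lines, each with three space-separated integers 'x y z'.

Answer: -3 7 -4
-3 8 -5
-4 9 -5
-5 9 -4
-5 8 -3
-4 7 -3

Derivation:
Center: (-4, 8, -4). Add each direction:
  D0: (-4, 8, -4) + (1, -1, 0) = (-3, 7, -4)
  D1: (-4, 8, -4) + (1, 0, -1) = (-3, 8, -5)
  D2: (-4, 8, -4) + (0, 1, -1) = (-4, 9, -5)
  D3: (-4, 8, -4) + (-1, 1, 0) = (-5, 9, -4)
  D4: (-4, 8, -4) + (-1, 0, 1) = (-5, 8, -3)
  D5: (-4, 8, -4) + (0, -1, 1) = (-4, 7, -3)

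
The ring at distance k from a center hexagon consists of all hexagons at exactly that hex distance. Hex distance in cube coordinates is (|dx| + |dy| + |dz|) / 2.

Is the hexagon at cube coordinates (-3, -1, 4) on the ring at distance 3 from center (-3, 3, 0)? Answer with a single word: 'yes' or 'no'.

Answer: no

Derivation:
|px - cx| = |-3 - (-3)| = 0
|py - cy| = |-1 - 3| = 4
|pz - cz| = |4 - 0| = 4
distance = (0+4+4)/2 = 8/2 = 4
radius = 3; distance != radius -> no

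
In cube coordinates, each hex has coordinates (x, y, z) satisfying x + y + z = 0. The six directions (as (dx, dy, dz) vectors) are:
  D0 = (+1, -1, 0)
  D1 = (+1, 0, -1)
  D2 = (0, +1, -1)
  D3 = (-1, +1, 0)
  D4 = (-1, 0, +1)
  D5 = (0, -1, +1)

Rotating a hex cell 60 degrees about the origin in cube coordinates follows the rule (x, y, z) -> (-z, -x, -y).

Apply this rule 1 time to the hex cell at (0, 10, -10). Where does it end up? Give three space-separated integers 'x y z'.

Start: (0, 10, -10)
Step 1: (0, 10, -10) -> (-(-10), -(0), -(10)) = (10, 0, -10)

Answer: 10 0 -10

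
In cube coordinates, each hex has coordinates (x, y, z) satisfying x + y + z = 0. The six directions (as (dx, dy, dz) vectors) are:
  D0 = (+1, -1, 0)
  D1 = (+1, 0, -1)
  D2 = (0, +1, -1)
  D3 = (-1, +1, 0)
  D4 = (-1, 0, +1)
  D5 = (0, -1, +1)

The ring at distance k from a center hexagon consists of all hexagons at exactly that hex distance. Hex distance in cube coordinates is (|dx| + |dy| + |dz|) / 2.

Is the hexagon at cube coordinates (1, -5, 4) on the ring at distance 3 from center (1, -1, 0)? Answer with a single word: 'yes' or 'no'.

|px - cx| = |1 - 1| = 0
|py - cy| = |-5 - (-1)| = 4
|pz - cz| = |4 - 0| = 4
distance = (0+4+4)/2 = 8/2 = 4
radius = 3; distance != radius -> no

Answer: no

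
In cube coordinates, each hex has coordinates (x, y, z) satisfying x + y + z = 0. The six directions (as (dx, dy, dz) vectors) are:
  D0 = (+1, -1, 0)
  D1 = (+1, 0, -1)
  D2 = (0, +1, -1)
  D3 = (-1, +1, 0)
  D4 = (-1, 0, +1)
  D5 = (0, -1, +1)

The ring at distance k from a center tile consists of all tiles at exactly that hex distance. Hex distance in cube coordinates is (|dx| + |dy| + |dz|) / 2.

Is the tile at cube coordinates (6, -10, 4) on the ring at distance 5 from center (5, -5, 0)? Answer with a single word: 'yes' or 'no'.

Answer: yes

Derivation:
|px - cx| = |6 - 5| = 1
|py - cy| = |-10 - (-5)| = 5
|pz - cz| = |4 - 0| = 4
distance = (1+5+4)/2 = 10/2 = 5
radius = 5; distance == radius -> yes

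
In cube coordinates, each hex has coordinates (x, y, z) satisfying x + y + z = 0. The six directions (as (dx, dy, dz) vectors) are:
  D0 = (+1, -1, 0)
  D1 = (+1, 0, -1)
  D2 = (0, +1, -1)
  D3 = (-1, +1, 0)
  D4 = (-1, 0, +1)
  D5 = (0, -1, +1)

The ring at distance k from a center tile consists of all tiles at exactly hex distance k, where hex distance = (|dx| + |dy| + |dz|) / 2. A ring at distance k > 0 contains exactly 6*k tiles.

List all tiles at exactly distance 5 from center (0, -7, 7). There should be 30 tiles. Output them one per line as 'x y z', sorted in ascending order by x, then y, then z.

Walk ring at distance 5 from (0, -7, 7):
Start at center + D4*5 = (-5, -7, 12)
  hex 0: (-5, -7, 12)
  hex 1: (-4, -8, 12)
  hex 2: (-3, -9, 12)
  hex 3: (-2, -10, 12)
  hex 4: (-1, -11, 12)
  hex 5: (0, -12, 12)
  hex 6: (1, -12, 11)
  hex 7: (2, -12, 10)
  hex 8: (3, -12, 9)
  hex 9: (4, -12, 8)
  hex 10: (5, -12, 7)
  hex 11: (5, -11, 6)
  hex 12: (5, -10, 5)
  hex 13: (5, -9, 4)
  hex 14: (5, -8, 3)
  hex 15: (5, -7, 2)
  hex 16: (4, -6, 2)
  hex 17: (3, -5, 2)
  hex 18: (2, -4, 2)
  hex 19: (1, -3, 2)
  hex 20: (0, -2, 2)
  hex 21: (-1, -2, 3)
  hex 22: (-2, -2, 4)
  hex 23: (-3, -2, 5)
  hex 24: (-4, -2, 6)
  hex 25: (-5, -2, 7)
  hex 26: (-5, -3, 8)
  hex 27: (-5, -4, 9)
  hex 28: (-5, -5, 10)
  hex 29: (-5, -6, 11)
Sorted: 30 hexes.

Answer: -5 -7 12
-5 -6 11
-5 -5 10
-5 -4 9
-5 -3 8
-5 -2 7
-4 -8 12
-4 -2 6
-3 -9 12
-3 -2 5
-2 -10 12
-2 -2 4
-1 -11 12
-1 -2 3
0 -12 12
0 -2 2
1 -12 11
1 -3 2
2 -12 10
2 -4 2
3 -12 9
3 -5 2
4 -12 8
4 -6 2
5 -12 7
5 -11 6
5 -10 5
5 -9 4
5 -8 3
5 -7 2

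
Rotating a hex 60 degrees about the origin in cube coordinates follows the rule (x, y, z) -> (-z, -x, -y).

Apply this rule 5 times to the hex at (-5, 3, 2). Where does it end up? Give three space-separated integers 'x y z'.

Answer: -3 -2 5

Derivation:
Start: (-5, 3, 2)
Step 1: (-5, 3, 2) -> (-(2), -(-5), -(3)) = (-2, 5, -3)
Step 2: (-2, 5, -3) -> (-(-3), -(-2), -(5)) = (3, 2, -5)
Step 3: (3, 2, -5) -> (-(-5), -(3), -(2)) = (5, -3, -2)
Step 4: (5, -3, -2) -> (-(-2), -(5), -(-3)) = (2, -5, 3)
Step 5: (2, -5, 3) -> (-(3), -(2), -(-5)) = (-3, -2, 5)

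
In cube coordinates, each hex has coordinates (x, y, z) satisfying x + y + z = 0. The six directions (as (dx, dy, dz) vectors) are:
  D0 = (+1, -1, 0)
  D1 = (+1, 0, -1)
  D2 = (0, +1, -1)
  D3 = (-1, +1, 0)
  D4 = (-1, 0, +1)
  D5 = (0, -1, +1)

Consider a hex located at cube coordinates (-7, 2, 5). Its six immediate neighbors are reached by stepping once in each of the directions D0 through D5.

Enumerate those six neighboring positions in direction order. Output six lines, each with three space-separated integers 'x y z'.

Answer: -6 1 5
-6 2 4
-7 3 4
-8 3 5
-8 2 6
-7 1 6

Derivation:
Center: (-7, 2, 5). Add each direction:
  D0: (-7, 2, 5) + (1, -1, 0) = (-6, 1, 5)
  D1: (-7, 2, 5) + (1, 0, -1) = (-6, 2, 4)
  D2: (-7, 2, 5) + (0, 1, -1) = (-7, 3, 4)
  D3: (-7, 2, 5) + (-1, 1, 0) = (-8, 3, 5)
  D4: (-7, 2, 5) + (-1, 0, 1) = (-8, 2, 6)
  D5: (-7, 2, 5) + (0, -1, 1) = (-7, 1, 6)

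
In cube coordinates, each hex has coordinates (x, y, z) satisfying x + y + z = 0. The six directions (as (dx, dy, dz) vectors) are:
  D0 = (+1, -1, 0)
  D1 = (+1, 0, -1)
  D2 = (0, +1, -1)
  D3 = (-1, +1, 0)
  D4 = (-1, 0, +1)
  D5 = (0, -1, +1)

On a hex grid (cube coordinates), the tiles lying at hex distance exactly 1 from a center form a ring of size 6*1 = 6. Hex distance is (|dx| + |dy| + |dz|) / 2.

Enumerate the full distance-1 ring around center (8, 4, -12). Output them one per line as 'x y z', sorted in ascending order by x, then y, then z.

Walk ring at distance 1 from (8, 4, -12):
Start at center + D4*1 = (7, 4, -11)
  hex 0: (7, 4, -11)
  hex 1: (8, 3, -11)
  hex 2: (9, 3, -12)
  hex 3: (9, 4, -13)
  hex 4: (8, 5, -13)
  hex 5: (7, 5, -12)
Sorted: 6 hexes.

Answer: 7 4 -11
7 5 -12
8 3 -11
8 5 -13
9 3 -12
9 4 -13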